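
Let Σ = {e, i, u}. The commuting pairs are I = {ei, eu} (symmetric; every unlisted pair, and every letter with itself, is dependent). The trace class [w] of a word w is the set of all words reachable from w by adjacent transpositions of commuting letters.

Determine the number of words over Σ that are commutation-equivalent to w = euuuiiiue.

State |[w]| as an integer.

drop 0:e onto floor
drop 1:u onto floor
drop 2:u onto {1:u}
drop 3:u onto {2:u}
drop 4:i onto {3:u}
drop 5:i onto {4:i}
drop 6:i onto {5:i}
drop 7:u onto {6:i}
drop 8:e onto {0:e}
ground layer = {0:e, 1:u}
drop-orders for the pieces not yet dropped (sum over which currently-grounded one goes next):
  1 to go: {7} 1  {8} 1
  2 to go: {0,8} 1  {6,7} 1  {7,8} 2
  3 to go: {0,7,8} 3  {5,6,7} 1  {6,7,8} 3
  4 to go: {0,6,7,8} 6  {4,5,6,7} 1  {5,6,7,8} 4
  5 to go: {0,5,6,7,8} 10  {3,4,5,6,7} 1  {4,5,6,7,8} 5
  6 to go: {0,4,5,6,7,8} 15  {2,3,4,5,6,7} 1  {3,4,5,6,7,8} 6
  7 to go: {0,3,4,5,6,7,8} 21  {1,2,3,4,5,6,7} 1  {2,3,4,5,6,7,8} 7
  if 0:e drops first: 8 orders
  if 1:u drops first: 28 orders
heap linearizations: 36

36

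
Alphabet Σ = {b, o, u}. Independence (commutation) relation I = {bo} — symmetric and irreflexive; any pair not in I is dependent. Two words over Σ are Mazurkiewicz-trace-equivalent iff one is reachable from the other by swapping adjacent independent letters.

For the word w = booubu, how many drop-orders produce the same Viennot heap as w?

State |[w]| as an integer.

drop 0:b onto floor
drop 1:o onto floor
drop 2:o onto {1:o}
drop 3:u onto {0:b, 2:o}
drop 4:b onto {3:u}
drop 5:u onto {4:b}
ground layer = {0:b, 1:o}
drop-orders for the pieces not yet dropped (sum over which currently-grounded one goes next):
  1 to go: {5} 1
  2 to go: {4,5} 1
  3 to go: {3,4,5} 1
  4 to go: {0,3,4,5} 1  {2,3,4,5} 1
  if 0:b drops first: 1 orders
  if 1:o drops first: 2 orders
heap linearizations: 3

3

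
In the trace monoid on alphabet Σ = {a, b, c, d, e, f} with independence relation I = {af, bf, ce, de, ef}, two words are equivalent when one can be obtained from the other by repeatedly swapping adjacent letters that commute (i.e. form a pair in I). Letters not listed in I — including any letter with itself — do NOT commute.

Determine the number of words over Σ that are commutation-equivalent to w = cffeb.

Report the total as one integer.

9

0(c) covers ∅
1(f) covers 0:c
2(f) covers 1:f
3(e) covers ∅
4(b) covers 0:c, 3:e
floor of heap: 0:c, 3:e
completions by unplaced set U, small U first (add the entries for U minus each lowest piece of U):
  |U|=1: {2}:1  {4}:1
  |U|=2: {1,2}:1  {2,4}:2  {3,4}:1
  |U|=3: {1,2,4}:3  {2,3,4}:3
  start at 0(c): 6
  start at 3(e): 3
sum over floor = 9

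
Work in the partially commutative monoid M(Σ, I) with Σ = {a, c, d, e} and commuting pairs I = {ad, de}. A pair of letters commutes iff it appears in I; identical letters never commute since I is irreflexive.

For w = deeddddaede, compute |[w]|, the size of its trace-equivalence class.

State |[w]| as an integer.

piece 0:d — minimal
piece 1:e — minimal
piece 2:e rests on {1:e}
piece 3:d rests on {0:d}
piece 4:d rests on {3:d}
piece 5:d rests on {4:d}
piece 6:d rests on {5:d}
piece 7:a rests on {2:e}
piece 8:e rests on {7:a}
piece 9:d rests on {6:d}
piece 10:e rests on {8:e}
minimal pieces: {0:d, 1:e}
ways to finish when only these pieces remain (= sum over removing one remaining piece with nothing left below it):
  1 left: {9}→1  {10}→1
  2 left: {6,9}→1  {8,10}→1  {9,10}→2
  3 left: {5,6,9}→1  {6,9,10}→3  {7,8,10}→1  {8,9,10}→3
  4 left: {2,7,8,10}→1  {4,5,6,9}→1  {5,6,9,10}→4  {6,8,9,10}→6  {7,8,9,10}→4
  5 left: {1,2,7,8,10}→1  {2,7,8,9,10}→5  {3,4,5,6,9}→1  {4,5,6,9,10}→5  {5,6,8,9,10}→10  {6,7,8,9,10}→10
  6 left: {0,3,4,5,6,9}→1  {1,2,7,8,9,10}→6  {2,6,7,8,9,10}→15  {3,4,5,6,9,10}→6  {4,5,6,8,9,10}→15  {5,6,7,8,9,10}→20
  7 left: {0,3,4,5,6,9,10}→7  {1,2,6,7,8,9,10}→21  {2,5,6,7,8,9,10}→35  {3,4,5,6,8,9,10}→21  {4,5,6,7,8,9,10}→35
  8 left: {0,3,4,5,6,8,9,10}→28  {1,2,5,6,7,8,9,10}→56  {2,4,5,6,7,8,9,10}→70  {3,4,5,6,7,8,9,10}→56
  9 left: {0,3,4,5,6,7,8,9,10}→84  {1,2,4,5,6,7,8,9,10}→126  {2,3,4,5,6,7,8,9,10}→126
  placing 0:d first → 252 extensions
  placing 1:e first → 210 extensions
total linear extensions = 462

462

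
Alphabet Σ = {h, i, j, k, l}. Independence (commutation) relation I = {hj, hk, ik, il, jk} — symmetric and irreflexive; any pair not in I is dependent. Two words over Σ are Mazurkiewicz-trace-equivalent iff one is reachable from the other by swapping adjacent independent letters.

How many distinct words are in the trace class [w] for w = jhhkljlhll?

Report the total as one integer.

12

piece 0:j — minimal
piece 1:h — minimal
piece 2:h rests on {1:h}
piece 3:k — minimal
piece 4:l rests on {0:j, 2:h, 3:k}
piece 5:j rests on {4:l}
piece 6:l rests on {5:j}
piece 7:h rests on {6:l}
piece 8:l rests on {7:h}
piece 9:l rests on {8:l}
minimal pieces: {0:j, 1:h, 3:k}
ways to finish when only these pieces remain (= sum over removing one remaining piece with nothing left below it):
  1 left: {9}→1
  2 left: {8,9}→1
  3 left: {7,8,9}→1
  4 left: {6,7,8,9}→1
  5 left: {5,6,7,8,9}→1
  6 left: {4,5,6,7,8,9}→1
  7 left: {0,4,5,6,7,8,9}→1  {2,4,5,6,7,8,9}→1  {3,4,5,6,7,8,9}→1
  8 left: {0,2,4,5,6,7,8,9}→2  {0,3,4,5,6,7,8,9}→2  {1,2,4,5,6,7,8,9}→1  {2,3,4,5,6,7,8,9}→2
  placing 0:j first → 3 extensions
  placing 1:h first → 6 extensions
  placing 3:k first → 3 extensions
total linear extensions = 12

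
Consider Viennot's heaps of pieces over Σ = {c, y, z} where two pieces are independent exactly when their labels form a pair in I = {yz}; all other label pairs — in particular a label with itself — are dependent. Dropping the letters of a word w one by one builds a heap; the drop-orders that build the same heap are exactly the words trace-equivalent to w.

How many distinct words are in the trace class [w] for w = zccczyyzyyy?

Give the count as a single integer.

21

0(z) covers ∅
1(c) covers 0:z
2(c) covers 1:c
3(c) covers 2:c
4(z) covers 3:c
5(y) covers 3:c
6(y) covers 5:y
7(z) covers 4:z
8(y) covers 6:y
9(y) covers 8:y
10(y) covers 9:y
floor of heap: 0:z
completions by unplaced set U, small U first (add the entries for U minus each lowest piece of U):
  |U|=1: {7}:1  {10}:1
  |U|=2: {4,7}:1  {7,10}:2  {9,10}:1
  |U|=3: {4,7,10}:3  {7,9,10}:3  {8,9,10}:1
  |U|=4: {4,7,9,10}:6  {6,8,9,10}:1  {7,8,9,10}:4
  |U|=5: {4,7,8,9,10}:10  {5,6,8,9,10}:1  {6,7,8,9,10}:5
  |U|=6: {4,6,7,8,9,10}:15  {5,6,7,8,9,10}:6
  |U|=7: {4,5,6,7,8,9,10}:21
  |U|=8: {3,4,5,6,7,8,9,10}:21
  |U|=9: {2,3,4,5,6,7,8,9,10}:21
  start at 0(z): 21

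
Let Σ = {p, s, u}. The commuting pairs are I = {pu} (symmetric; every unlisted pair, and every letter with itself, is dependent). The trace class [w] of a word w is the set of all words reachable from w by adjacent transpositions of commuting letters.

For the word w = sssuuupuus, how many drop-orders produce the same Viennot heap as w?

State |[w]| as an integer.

drop 0:s onto floor
drop 1:s onto {0:s}
drop 2:s onto {1:s}
drop 3:u onto {2:s}
drop 4:u onto {3:u}
drop 5:u onto {4:u}
drop 6:p onto {2:s}
drop 7:u onto {5:u}
drop 8:u onto {7:u}
drop 9:s onto {6:p, 8:u}
ground layer = {0:s}
drop-orders for the pieces not yet dropped (sum over which currently-grounded one goes next):
  1 to go: {9} 1
  2 to go: {6,9} 1  {8,9} 1
  3 to go: {6,8,9} 2  {7,8,9} 1
  4 to go: {5,7,8,9} 1  {6,7,8,9} 3
  5 to go: {4,5,7,8,9} 1  {5,6,7,8,9} 4
  6 to go: {3,4,5,7,8,9} 1  {4,5,6,7,8,9} 5
  7 to go: {3,4,5,6,7,8,9} 6
  8 to go: {2,3,4,5,6,7,8,9} 6
  if 0:s drops first: 6 orders

6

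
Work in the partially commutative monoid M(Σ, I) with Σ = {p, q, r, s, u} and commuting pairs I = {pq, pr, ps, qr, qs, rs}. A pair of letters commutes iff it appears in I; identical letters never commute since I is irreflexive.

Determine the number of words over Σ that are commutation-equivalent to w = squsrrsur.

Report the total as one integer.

#0=s has no predecessor
#1=q has no predecessor
#2=u depends on [0:s, 1:q]
#3=s depends on [2:u]
#4=r depends on [2:u]
#5=r depends on [4:r]
#6=s depends on [3:s]
#7=u depends on [5:r, 6:s]
#8=r depends on [7:u]
sources: [0:s, 1:q]
N(rest) = Σ N(rest − s) over sources s of rest; N(one piece) = 1:
  size 1 → [8]=1
  size 2 → [7,8]=1
  size 3 → [5,7,8]=1  [6,7,8]=1
  size 4 → [3,6,7,8]=1  [4,5,7,8]=1  [5,6,7,8]=2
  size 5 → [3,5,6,7,8]=3  [4,5,6,7,8]=3
  size 6 → [3,4,5,6,7,8]=6
  size 7 → [2,3,4,5,6,7,8]=6
  first=0(s) contributes 6
  first=1(q) contributes 6
|[w]| = 12

12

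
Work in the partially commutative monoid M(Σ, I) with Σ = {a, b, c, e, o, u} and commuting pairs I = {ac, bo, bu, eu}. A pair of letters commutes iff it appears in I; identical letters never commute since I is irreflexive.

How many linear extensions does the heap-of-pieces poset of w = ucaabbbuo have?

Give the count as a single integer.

30

#0=u has no predecessor
#1=c depends on [0:u]
#2=a depends on [0:u]
#3=a depends on [2:a]
#4=b depends on [1:c, 3:a]
#5=b depends on [4:b]
#6=b depends on [5:b]
#7=u depends on [1:c, 3:a]
#8=o depends on [7:u]
sources: [0:u]
N(rest) = Σ N(rest − s) over sources s of rest; N(one piece) = 1:
  size 1 → [6]=1  [8]=1
  size 2 → [5,6]=1  [6,8]=2  [7,8]=1
  size 3 → [4,5,6]=1  [5,6,8]=3  [6,7,8]=3
  size 4 → [4,5,6,8]=4  [5,6,7,8]=6
  size 5 → [4,5,6,7,8]=10
  size 6 → [1,4,5,6,7,8]=10  [3,4,5,6,7,8]=10
  size 7 → [1,3,4,5,6,7,8]=20  [2,3,4,5,6,7,8]=10
  first=0(u) contributes 30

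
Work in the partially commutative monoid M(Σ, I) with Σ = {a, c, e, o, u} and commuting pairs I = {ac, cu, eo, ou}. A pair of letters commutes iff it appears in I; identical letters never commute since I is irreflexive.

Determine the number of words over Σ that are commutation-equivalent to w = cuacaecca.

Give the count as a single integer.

#0=c has no predecessor
#1=u has no predecessor
#2=a depends on [1:u]
#3=c depends on [0:c]
#4=a depends on [2:a]
#5=e depends on [3:c, 4:a]
#6=c depends on [5:e]
#7=c depends on [6:c]
#8=a depends on [5:e]
sources: [0:c, 1:u]
N(rest) = Σ N(rest − s) over sources s of rest; N(one piece) = 1:
  size 1 → [7]=1  [8]=1
  size 2 → [6,7]=1  [7,8]=2
  size 3 → [6,7,8]=3
  size 4 → [5,6,7,8]=3
  size 5 → [3,5,6,7,8]=3  [4,5,6,7,8]=3
  size 6 → [0,3,5,6,7,8]=3  [2,4,5,6,7,8]=3  [3,4,5,6,7,8]=6
  size 7 → [0,3,4,5,6,7,8]=9  [1,2,4,5,6,7,8]=3  [2,3,4,5,6,7,8]=9
  first=0(c) contributes 12
  first=1(u) contributes 18
|[w]| = 30

30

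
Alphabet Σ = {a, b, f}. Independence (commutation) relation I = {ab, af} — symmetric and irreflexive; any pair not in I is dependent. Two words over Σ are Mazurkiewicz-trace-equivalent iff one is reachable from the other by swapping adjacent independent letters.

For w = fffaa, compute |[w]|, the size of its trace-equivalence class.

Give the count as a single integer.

10

0(f) covers ∅
1(f) covers 0:f
2(f) covers 1:f
3(a) covers ∅
4(a) covers 3:a
floor of heap: 0:f, 3:a
completions by unplaced set U, small U first (add the entries for U minus each lowest piece of U):
  |U|=1: {2}:1  {4}:1
  |U|=2: {1,2}:1  {2,4}:2  {3,4}:1
  |U|=3: {0,1,2}:1  {1,2,4}:3  {2,3,4}:3
  start at 0(f): 6
  start at 3(a): 4
sum over floor = 10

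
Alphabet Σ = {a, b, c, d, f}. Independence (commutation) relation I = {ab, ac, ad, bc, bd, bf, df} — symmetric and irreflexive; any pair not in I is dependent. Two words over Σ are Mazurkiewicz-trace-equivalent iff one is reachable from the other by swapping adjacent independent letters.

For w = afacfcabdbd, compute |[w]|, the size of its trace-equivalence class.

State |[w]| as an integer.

440

drop 0:a onto floor
drop 1:f onto {0:a}
drop 2:a onto {1:f}
drop 3:c onto {1:f}
drop 4:f onto {2:a, 3:c}
drop 5:c onto {4:f}
drop 6:a onto {4:f}
drop 7:b onto floor
drop 8:d onto {5:c}
drop 9:b onto {7:b}
drop 10:d onto {8:d}
ground layer = {0:a, 7:b}
drop-orders for the pieces not yet dropped (sum over which currently-grounded one goes next):
  1 to go: {6} 1  {9} 1  {10} 1
  2 to go: {6,9} 2  {6,10} 2  {7,9} 1  {8,10} 1  {9,10} 2
  3 to go: {5,8,10} 1  {6,7,9} 3  {6,8,10} 3  {6,9,10} 6  {7,9,10} 3  {8,9,10} 3
  4 to go: {5,6,8,10} 4  {5,8,9,10} 4  {6,7,9,10} 12  {6,8,9,10} 12  {7,8,9,10} 6
  5 to go: {4,5,6,8,10} 4  {5,6,8,9,10} 20  {5,7,8,9,10} 10  {6,7,8,9,10} 30
  6 to go: {2,4,5,6,8,10} 4  {3,4,5,6,8,10} 4  {4,5,6,8,9,10} 24  {5,6,7,8,9,10} 60
  7 to go: {2,3,4,5,6,8,10} 8  {2,4,5,6,8,9,10} 28  {3,4,5,6,8,9,10} 28  {4,5,6,7,8,9,10} 84
  8 to go: {1,2,3,4,5,6,8,10} 8  {2,3,4,5,6,8,9,10} 64  {2,4,5,6,7,8,9,10} 112  {3,4,5,6,7,8,9,10} 112
  9 to go: {0,1,2,3,4,5,6,8,10} 8  {1,2,3,4,5,6,8,9,10} 72  {2,3,4,5,6,7,8,9,10} 288
  if 0:a drops first: 360 orders
  if 7:b drops first: 80 orders
heap linearizations: 440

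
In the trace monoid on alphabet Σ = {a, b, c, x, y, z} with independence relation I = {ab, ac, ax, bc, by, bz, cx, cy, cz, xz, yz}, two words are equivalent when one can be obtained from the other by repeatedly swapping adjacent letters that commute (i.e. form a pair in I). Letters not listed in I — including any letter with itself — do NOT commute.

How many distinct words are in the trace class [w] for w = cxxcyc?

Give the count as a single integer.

#0=c has no predecessor
#1=x has no predecessor
#2=x depends on [1:x]
#3=c depends on [0:c]
#4=y depends on [2:x]
#5=c depends on [3:c]
sources: [0:c, 1:x]
N(rest) = Σ N(rest − s) over sources s of rest; N(one piece) = 1:
  size 1 → [4]=1  [5]=1
  size 2 → [2,4]=1  [3,5]=1  [4,5]=2
  size 3 → [0,3,5]=1  [1,2,4]=1  [2,4,5]=3  [3,4,5]=3
  size 4 → [0,3,4,5]=4  [1,2,4,5]=4  [2,3,4,5]=6
  first=0(c) contributes 10
  first=1(x) contributes 10
|[w]| = 20

20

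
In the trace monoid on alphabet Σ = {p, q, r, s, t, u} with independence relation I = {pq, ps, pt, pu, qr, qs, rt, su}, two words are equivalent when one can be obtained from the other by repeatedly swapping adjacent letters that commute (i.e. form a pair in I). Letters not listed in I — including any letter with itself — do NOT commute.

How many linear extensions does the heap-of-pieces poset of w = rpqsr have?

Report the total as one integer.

drop 0:r onto floor
drop 1:p onto {0:r}
drop 2:q onto floor
drop 3:s onto {0:r}
drop 4:r onto {1:p, 3:s}
ground layer = {0:r, 2:q}
drop-orders for the pieces not yet dropped (sum over which currently-grounded one goes next):
  1 to go: {2} 1  {4} 1
  2 to go: {1,4} 1  {2,4} 2  {3,4} 1
  3 to go: {1,2,4} 3  {1,3,4} 2  {2,3,4} 3
  if 0:r drops first: 8 orders
  if 2:q drops first: 2 orders
heap linearizations: 10

10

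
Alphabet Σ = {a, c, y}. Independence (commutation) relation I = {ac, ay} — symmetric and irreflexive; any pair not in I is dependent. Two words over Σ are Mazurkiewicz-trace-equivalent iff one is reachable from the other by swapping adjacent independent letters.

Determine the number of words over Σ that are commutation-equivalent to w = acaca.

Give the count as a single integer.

drop 0:a onto floor
drop 1:c onto floor
drop 2:a onto {0:a}
drop 3:c onto {1:c}
drop 4:a onto {2:a}
ground layer = {0:a, 1:c}
drop-orders for the pieces not yet dropped (sum over which currently-grounded one goes next):
  1 to go: {3} 1  {4} 1
  2 to go: {1,3} 1  {2,4} 1  {3,4} 2
  3 to go: {0,2,4} 1  {1,3,4} 3  {2,3,4} 3
  if 0:a drops first: 6 orders
  if 1:c drops first: 4 orders
heap linearizations: 10

10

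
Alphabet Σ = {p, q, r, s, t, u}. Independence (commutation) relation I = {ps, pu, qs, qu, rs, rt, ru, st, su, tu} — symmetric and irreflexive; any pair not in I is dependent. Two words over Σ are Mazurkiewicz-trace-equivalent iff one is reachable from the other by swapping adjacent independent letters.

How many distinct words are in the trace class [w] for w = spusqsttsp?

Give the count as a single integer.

drop 0:s onto floor
drop 1:p onto floor
drop 2:u onto floor
drop 3:s onto {0:s}
drop 4:q onto {1:p}
drop 5:s onto {3:s}
drop 6:t onto {4:q}
drop 7:t onto {6:t}
drop 8:s onto {5:s}
drop 9:p onto {7:t}
ground layer = {0:s, 1:p, 2:u}
drop-orders for the pieces not yet dropped (sum over which currently-grounded one goes next):
  1 to go: {2} 1  {8} 1  {9} 1
  2 to go: {2,8} 2  {2,9} 2  {5,8} 1  {7,9} 1  {8,9} 2
  3 to go: {2,5,8} 3  {2,7,9} 3  {2,8,9} 6  {3,5,8} 1  {5,8,9} 3  {6,7,9} 1  {7,8,9} 3
  4 to go: {0,3,5,8} 1  {2,3,5,8} 4  {2,5,8,9} 12  {2,6,7,9} 4  {2,7,8,9} 12  {3,5,8,9} 4  {4,6,7,9} 1  {5,7,8,9} 6  {6,7,8,9} 4
  5 to go: {0,2,3,5,8} 5  {0,3,5,8,9} 5  {1,4,6,7,9} 1  {2,3,5,8,9} 20  {2,4,6,7,9} 5  {2,5,7,8,9} 30  {2,6,7,8,9} 20  {3,5,7,8,9} 10  {4,6,7,8,9} 5  {5,6,7,8,9} 10
  6 to go: {0,2,3,5,8,9} 30  {0,3,5,7,8,9} 15  {1,2,4,6,7,9} 6  {1,4,6,7,8,9} 6  {2,3,5,7,8,9} 60  {2,4,6,7,8,9} 30  {2,5,6,7,8,9} 60  {3,5,6,7,8,9} 20  {4,5,6,7,8,9} 15
  7 to go: {0,2,3,5,7,8,9} 105  {0,3,5,6,7,8,9} 35  {1,2,4,6,7,8,9} 42  {1,4,5,6,7,8,9} 21  {2,3,5,6,7,8,9} 140  {2,4,5,6,7,8,9} 105  {3,4,5,6,7,8,9} 35
  8 to go: {0,2,3,5,6,7,8,9} 280  {0,3,4,5,6,7,8,9} 70  {1,2,4,5,6,7,8,9} 168  {1,3,4,5,6,7,8,9} 56  {2,3,4,5,6,7,8,9} 280
  if 0:s drops first: 504 orders
  if 1:p drops first: 630 orders
  if 2:u drops first: 126 orders
heap linearizations: 1260

1260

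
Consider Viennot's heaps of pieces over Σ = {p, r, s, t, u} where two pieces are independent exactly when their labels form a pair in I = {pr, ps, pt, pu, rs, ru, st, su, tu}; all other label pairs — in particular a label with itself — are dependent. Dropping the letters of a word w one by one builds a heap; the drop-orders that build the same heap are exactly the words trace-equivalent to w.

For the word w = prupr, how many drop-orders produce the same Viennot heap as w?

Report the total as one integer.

30

#0=p has no predecessor
#1=r has no predecessor
#2=u has no predecessor
#3=p depends on [0:p]
#4=r depends on [1:r]
sources: [0:p, 1:r, 2:u]
N(rest) = Σ N(rest − s) over sources s of rest; N(one piece) = 1:
  size 1 → [2]=1  [3]=1  [4]=1
  size 2 → [0,3]=1  [1,4]=1  [2,3]=2  [2,4]=2  [3,4]=2
  size 3 → [0,2,3]=3  [0,3,4]=3  [1,2,4]=3  [1,3,4]=3  [2,3,4]=6
  first=0(p) contributes 12
  first=1(r) contributes 12
  first=2(u) contributes 6
|[w]| = 30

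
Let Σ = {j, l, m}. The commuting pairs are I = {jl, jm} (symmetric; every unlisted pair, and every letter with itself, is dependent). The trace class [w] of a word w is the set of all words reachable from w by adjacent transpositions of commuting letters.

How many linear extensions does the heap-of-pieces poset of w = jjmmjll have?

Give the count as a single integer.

35

piece 0:j — minimal
piece 1:j rests on {0:j}
piece 2:m — minimal
piece 3:m rests on {2:m}
piece 4:j rests on {1:j}
piece 5:l rests on {3:m}
piece 6:l rests on {5:l}
minimal pieces: {0:j, 2:m}
ways to finish when only these pieces remain (= sum over removing one remaining piece with nothing left below it):
  1 left: {4}→1  {6}→1
  2 left: {1,4}→1  {4,6}→2  {5,6}→1
  3 left: {0,1,4}→1  {1,4,6}→3  {3,5,6}→1  {4,5,6}→3
  4 left: {0,1,4,6}→4  {1,4,5,6}→6  {2,3,5,6}→1  {3,4,5,6}→4
  5 left: {0,1,4,5,6}→10  {1,3,4,5,6}→10  {2,3,4,5,6}→5
  placing 0:j first → 15 extensions
  placing 2:m first → 20 extensions
total linear extensions = 35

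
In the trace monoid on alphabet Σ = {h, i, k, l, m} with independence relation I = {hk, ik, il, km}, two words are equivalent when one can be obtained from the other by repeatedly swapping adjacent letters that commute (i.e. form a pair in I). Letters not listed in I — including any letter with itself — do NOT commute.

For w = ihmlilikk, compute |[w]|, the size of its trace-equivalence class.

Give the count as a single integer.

15

drop 0:i onto floor
drop 1:h onto {0:i}
drop 2:m onto {1:h}
drop 3:l onto {2:m}
drop 4:i onto {2:m}
drop 5:l onto {3:l}
drop 6:i onto {4:i}
drop 7:k onto {5:l}
drop 8:k onto {7:k}
ground layer = {0:i}
drop-orders for the pieces not yet dropped (sum over which currently-grounded one goes next):
  1 to go: {6} 1  {8} 1
  2 to go: {4,6} 1  {6,8} 2  {7,8} 1
  3 to go: {4,6,8} 3  {5,7,8} 1  {6,7,8} 3
  4 to go: {3,5,7,8} 1  {4,6,7,8} 6  {5,6,7,8} 4
  5 to go: {3,5,6,7,8} 5  {4,5,6,7,8} 10
  6 to go: {3,4,5,6,7,8} 15
  7 to go: {2,3,4,5,6,7,8} 15
  if 0:i drops first: 15 orders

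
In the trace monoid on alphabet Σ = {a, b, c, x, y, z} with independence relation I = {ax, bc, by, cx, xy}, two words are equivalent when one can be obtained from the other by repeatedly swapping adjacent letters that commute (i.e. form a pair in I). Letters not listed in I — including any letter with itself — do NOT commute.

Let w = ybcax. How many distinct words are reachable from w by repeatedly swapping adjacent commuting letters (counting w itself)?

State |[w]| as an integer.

piece 0:y — minimal
piece 1:b — minimal
piece 2:c rests on {0:y}
piece 3:a rests on {1:b, 2:c}
piece 4:x rests on {1:b}
minimal pieces: {0:y, 1:b}
ways to finish when only these pieces remain (= sum over removing one remaining piece with nothing left below it):
  1 left: {3}→1  {4}→1
  2 left: {2,3}→1  {3,4}→2
  3 left: {0,2,3}→1  {1,3,4}→2  {2,3,4}→3
  placing 0:y first → 5 extensions
  placing 1:b first → 4 extensions
total linear extensions = 9

9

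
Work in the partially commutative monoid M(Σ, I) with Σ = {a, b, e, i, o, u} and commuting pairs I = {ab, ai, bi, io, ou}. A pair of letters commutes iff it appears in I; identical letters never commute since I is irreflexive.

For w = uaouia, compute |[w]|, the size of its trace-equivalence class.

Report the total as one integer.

5

drop 0:u onto floor
drop 1:a onto {0:u}
drop 2:o onto {1:a}
drop 3:u onto {1:a}
drop 4:i onto {3:u}
drop 5:a onto {2:o, 3:u}
ground layer = {0:u}
drop-orders for the pieces not yet dropped (sum over which currently-grounded one goes next):
  1 to go: {4} 1  {5} 1
  2 to go: {2,5} 1  {4,5} 2
  3 to go: {2,4,5} 3  {3,4,5} 2
  4 to go: {2,3,4,5} 5
  if 0:u drops first: 5 orders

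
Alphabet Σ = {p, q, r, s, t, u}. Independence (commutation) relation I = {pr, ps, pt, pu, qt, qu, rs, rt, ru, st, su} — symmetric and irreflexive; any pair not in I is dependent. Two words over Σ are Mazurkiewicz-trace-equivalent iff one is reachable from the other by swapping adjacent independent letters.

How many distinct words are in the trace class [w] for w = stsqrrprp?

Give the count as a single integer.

piece 0:s — minimal
piece 1:t — minimal
piece 2:s rests on {0:s}
piece 3:q rests on {2:s}
piece 4:r rests on {3:q}
piece 5:r rests on {4:r}
piece 6:p rests on {3:q}
piece 7:r rests on {5:r}
piece 8:p rests on {6:p}
minimal pieces: {0:s, 1:t}
ways to finish when only these pieces remain (= sum over removing one remaining piece with nothing left below it):
  1 left: {1}→1  {7}→1  {8}→1
  2 left: {1,7}→2  {1,8}→2  {5,7}→1  {6,8}→1  {7,8}→2
  3 left: {1,5,7}→3  {1,6,8}→3  {1,7,8}→6  {4,5,7}→1  {5,7,8}→3  {6,7,8}→3
  4 left: {1,4,5,7}→4  {1,5,7,8}→12  {1,6,7,8}→12  {4,5,7,8}→4  {5,6,7,8}→6
  5 left: {1,4,5,7,8}→20  {1,5,6,7,8}→30  {4,5,6,7,8}→10
  6 left: {1,4,5,6,7,8}→60  {3,4,5,6,7,8}→10
  7 left: {1,3,4,5,6,7,8}→70  {2,3,4,5,6,7,8}→10
  placing 0:s first → 80 extensions
  placing 1:t first → 10 extensions
total linear extensions = 90

90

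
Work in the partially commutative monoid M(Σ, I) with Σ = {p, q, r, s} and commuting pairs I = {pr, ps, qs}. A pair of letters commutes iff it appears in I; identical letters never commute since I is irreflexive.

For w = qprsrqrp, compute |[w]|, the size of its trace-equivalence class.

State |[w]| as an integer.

8

0(q) covers ∅
1(p) covers 0:q
2(r) covers 0:q
3(s) covers 2:r
4(r) covers 3:s
5(q) covers 1:p, 4:r
6(r) covers 5:q
7(p) covers 5:q
floor of heap: 0:q
completions by unplaced set U, small U first (add the entries for U minus each lowest piece of U):
  |U|=1: {6}:1  {7}:1
  |U|=2: {6,7}:2
  |U|=3: {5,6,7}:2
  |U|=4: {1,5,6,7}:2  {4,5,6,7}:2
  |U|=5: {1,4,5,6,7}:4  {3,4,5,6,7}:2
  |U|=6: {1,3,4,5,6,7}:6  {2,3,4,5,6,7}:2
  start at 0(q): 8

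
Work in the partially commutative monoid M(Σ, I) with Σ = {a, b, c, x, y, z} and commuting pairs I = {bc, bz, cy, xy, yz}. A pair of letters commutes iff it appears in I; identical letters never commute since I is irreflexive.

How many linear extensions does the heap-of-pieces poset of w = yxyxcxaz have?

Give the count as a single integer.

piece 0:y — minimal
piece 1:x — minimal
piece 2:y rests on {0:y}
piece 3:x rests on {1:x}
piece 4:c rests on {3:x}
piece 5:x rests on {4:c}
piece 6:a rests on {2:y, 5:x}
piece 7:z rests on {6:a}
minimal pieces: {0:y, 1:x}
ways to finish when only these pieces remain (= sum over removing one remaining piece with nothing left below it):
  1 left: {7}→1
  2 left: {6,7}→1
  3 left: {2,6,7}→1  {5,6,7}→1
  4 left: {0,2,6,7}→1  {2,5,6,7}→2  {4,5,6,7}→1
  5 left: {0,2,5,6,7}→3  {2,4,5,6,7}→3  {3,4,5,6,7}→1
  6 left: {0,2,4,5,6,7}→6  {1,3,4,5,6,7}→1  {2,3,4,5,6,7}→4
  placing 0:y first → 5 extensions
  placing 1:x first → 10 extensions
total linear extensions = 15

15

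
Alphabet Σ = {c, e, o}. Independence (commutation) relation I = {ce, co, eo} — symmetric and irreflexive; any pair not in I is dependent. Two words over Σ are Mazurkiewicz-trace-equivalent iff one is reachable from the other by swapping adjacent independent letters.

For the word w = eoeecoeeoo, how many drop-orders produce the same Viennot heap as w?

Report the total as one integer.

drop 0:e onto floor
drop 1:o onto floor
drop 2:e onto {0:e}
drop 3:e onto {2:e}
drop 4:c onto floor
drop 5:o onto {1:o}
drop 6:e onto {3:e}
drop 7:e onto {6:e}
drop 8:o onto {5:o}
drop 9:o onto {8:o}
ground layer = {0:e, 1:o, 4:c}
drop-orders for the pieces not yet dropped (sum over which currently-grounded one goes next):
  1 to go: {4} 1  {7} 1  {9} 1
  2 to go: {4,7} 2  {4,9} 2  {6,7} 1  {7,9} 2  {8,9} 1
  3 to go: {3,6,7} 1  {4,6,7} 3  {4,7,9} 6  {4,8,9} 3  {5,8,9} 1  {6,7,9} 3  {7,8,9} 3
  4 to go: {1,5,8,9} 1  {2,3,6,7} 1  {3,4,6,7} 4  {3,6,7,9} 4  {4,5,8,9} 4  {4,6,7,9} 12  {4,7,8,9} 12  {5,7,8,9} 4  {6,7,8,9} 6
  5 to go: {0,2,3,6,7} 1  {1,4,5,8,9} 5  {1,5,7,8,9} 5  {2,3,4,6,7} 5  {2,3,6,7,9} 5  {3,4,6,7,9} 20  {3,6,7,8,9} 10  {4,5,7,8,9} 20  {4,6,7,8,9} 30  {5,6,7,8,9} 10
  6 to go: {0,2,3,4,6,7} 6  {0,2,3,6,7,9} 6  {1,4,5,7,8,9} 30  {1,5,6,7,8,9} 15  {2,3,4,6,7,9} 30  {2,3,6,7,8,9} 15  {3,4,6,7,8,9} 60  {3,5,6,7,8,9} 20  {4,5,6,7,8,9} 60
  7 to go: {0,2,3,4,6,7,9} 42  {0,2,3,6,7,8,9} 21  {1,3,5,6,7,8,9} 35  {1,4,5,6,7,8,9} 105  {2,3,4,6,7,8,9} 105  {2,3,5,6,7,8,9} 35  {3,4,5,6,7,8,9} 140
  8 to go: {0,2,3,4,6,7,8,9} 168  {0,2,3,5,6,7,8,9} 56  {1,2,3,5,6,7,8,9} 70  {1,3,4,5,6,7,8,9} 280  {2,3,4,5,6,7,8,9} 280
  if 0:e drops first: 630 orders
  if 1:o drops first: 504 orders
  if 4:c drops first: 126 orders
heap linearizations: 1260

1260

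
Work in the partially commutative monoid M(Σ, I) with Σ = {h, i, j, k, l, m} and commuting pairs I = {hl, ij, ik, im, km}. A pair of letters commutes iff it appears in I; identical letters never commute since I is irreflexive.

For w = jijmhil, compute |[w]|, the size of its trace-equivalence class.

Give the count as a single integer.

4

#0=j has no predecessor
#1=i has no predecessor
#2=j depends on [0:j]
#3=m depends on [2:j]
#4=h depends on [1:i, 3:m]
#5=i depends on [4:h]
#6=l depends on [5:i]
sources: [0:j, 1:i]
N(rest) = Σ N(rest − s) over sources s of rest; N(one piece) = 1:
  size 1 → [6]=1
  size 2 → [5,6]=1
  size 3 → [4,5,6]=1
  size 4 → [1,4,5,6]=1  [3,4,5,6]=1
  size 5 → [1,3,4,5,6]=2  [2,3,4,5,6]=1
  first=0(j) contributes 3
  first=1(i) contributes 1
|[w]| = 4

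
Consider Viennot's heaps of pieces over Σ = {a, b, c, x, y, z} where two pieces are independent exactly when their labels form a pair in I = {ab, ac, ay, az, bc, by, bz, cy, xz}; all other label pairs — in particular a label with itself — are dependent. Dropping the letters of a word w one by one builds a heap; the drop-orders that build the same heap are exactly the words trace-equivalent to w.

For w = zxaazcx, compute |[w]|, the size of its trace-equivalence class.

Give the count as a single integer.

drop 0:z onto floor
drop 1:x onto floor
drop 2:a onto {1:x}
drop 3:a onto {2:a}
drop 4:z onto {0:z}
drop 5:c onto {1:x, 4:z}
drop 6:x onto {3:a, 5:c}
ground layer = {0:z, 1:x}
drop-orders for the pieces not yet dropped (sum over which currently-grounded one goes next):
  1 to go: {6} 1
  2 to go: {3,6} 1  {5,6} 1
  3 to go: {2,3,6} 1  {3,5,6} 2  {4,5,6} 1
  4 to go: {0,4,5,6} 1  {2,3,5,6} 3  {3,4,5,6} 3
  5 to go: {0,3,4,5,6} 4  {1,2,3,5,6} 3  {2,3,4,5,6} 6
  if 0:z drops first: 9 orders
  if 1:x drops first: 10 orders
heap linearizations: 19

19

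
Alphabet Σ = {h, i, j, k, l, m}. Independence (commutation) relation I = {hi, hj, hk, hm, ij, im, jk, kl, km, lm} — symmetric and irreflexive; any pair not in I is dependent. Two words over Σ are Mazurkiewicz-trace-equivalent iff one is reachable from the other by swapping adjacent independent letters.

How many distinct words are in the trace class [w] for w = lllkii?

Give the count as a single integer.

drop 0:l onto floor
drop 1:l onto {0:l}
drop 2:l onto {1:l}
drop 3:k onto floor
drop 4:i onto {2:l, 3:k}
drop 5:i onto {4:i}
ground layer = {0:l, 3:k}
drop-orders for the pieces not yet dropped (sum over which currently-grounded one goes next):
  1 to go: {5} 1
  2 to go: {4,5} 1
  3 to go: {2,4,5} 1  {3,4,5} 1
  4 to go: {1,2,4,5} 1  {2,3,4,5} 2
  if 0:l drops first: 3 orders
  if 3:k drops first: 1 orders
heap linearizations: 4

4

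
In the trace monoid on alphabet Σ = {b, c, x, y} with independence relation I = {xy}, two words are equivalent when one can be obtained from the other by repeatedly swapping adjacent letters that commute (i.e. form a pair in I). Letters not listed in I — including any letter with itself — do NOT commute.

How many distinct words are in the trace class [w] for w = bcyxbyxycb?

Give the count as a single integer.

piece 0:b — minimal
piece 1:c rests on {0:b}
piece 2:y rests on {1:c}
piece 3:x rests on {1:c}
piece 4:b rests on {2:y, 3:x}
piece 5:y rests on {4:b}
piece 6:x rests on {4:b}
piece 7:y rests on {5:y}
piece 8:c rests on {6:x, 7:y}
piece 9:b rests on {8:c}
minimal pieces: {0:b}
ways to finish when only these pieces remain (= sum over removing one remaining piece with nothing left below it):
  1 left: {9}→1
  2 left: {8,9}→1
  3 left: {6,8,9}→1  {7,8,9}→1
  4 left: {5,7,8,9}→1  {6,7,8,9}→2
  5 left: {5,6,7,8,9}→3
  6 left: {4,5,6,7,8,9}→3
  7 left: {2,4,5,6,7,8,9}→3  {3,4,5,6,7,8,9}→3
  8 left: {2,3,4,5,6,7,8,9}→6
  placing 0:b first → 6 extensions

6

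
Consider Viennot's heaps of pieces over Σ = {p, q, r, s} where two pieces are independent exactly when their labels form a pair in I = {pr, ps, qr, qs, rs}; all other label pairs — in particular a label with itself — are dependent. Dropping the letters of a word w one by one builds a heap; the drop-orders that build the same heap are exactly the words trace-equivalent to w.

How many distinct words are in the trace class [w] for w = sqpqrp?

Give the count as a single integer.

30

#0=s has no predecessor
#1=q has no predecessor
#2=p depends on [1:q]
#3=q depends on [2:p]
#4=r has no predecessor
#5=p depends on [3:q]
sources: [0:s, 1:q, 4:r]
N(rest) = Σ N(rest − s) over sources s of rest; N(one piece) = 1:
  size 1 → [0]=1  [4]=1  [5]=1
  size 2 → [0,4]=2  [0,5]=2  [3,5]=1  [4,5]=2
  size 3 → [0,3,5]=3  [0,4,5]=6  [2,3,5]=1  [3,4,5]=3
  size 4 → [0,2,3,5]=4  [0,3,4,5]=12  [1,2,3,5]=1  [2,3,4,5]=4
  first=0(s) contributes 5
  first=1(q) contributes 20
  first=4(r) contributes 5
|[w]| = 30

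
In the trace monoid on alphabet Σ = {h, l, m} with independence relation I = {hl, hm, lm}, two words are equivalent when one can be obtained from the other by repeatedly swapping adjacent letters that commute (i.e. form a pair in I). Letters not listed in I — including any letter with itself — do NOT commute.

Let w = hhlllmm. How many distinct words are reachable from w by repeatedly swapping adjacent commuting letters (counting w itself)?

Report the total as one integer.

0(h) covers ∅
1(h) covers 0:h
2(l) covers ∅
3(l) covers 2:l
4(l) covers 3:l
5(m) covers ∅
6(m) covers 5:m
floor of heap: 0:h, 2:l, 5:m
completions by unplaced set U, small U first (add the entries for U minus each lowest piece of U):
  |U|=1: {1}:1  {4}:1  {6}:1
  |U|=2: {0,1}:1  {1,4}:2  {1,6}:2  {3,4}:1  {4,6}:2  {5,6}:1
  |U|=3: {0,1,4}:3  {0,1,6}:3  {1,3,4}:3  {1,4,6}:6  {1,5,6}:3  {2,3,4}:1  {3,4,6}:3  {4,5,6}:3
  |U|=4: {0,1,3,4}:6  {0,1,4,6}:12  {0,1,5,6}:6  {1,2,3,4}:4  {1,3,4,6}:12  {1,4,5,6}:12  {2,3,4,6}:4  {3,4,5,6}:6
  |U|=5: {0,1,2,3,4}:10  {0,1,3,4,6}:30  {0,1,4,5,6}:30  {1,2,3,4,6}:20  {1,3,4,5,6}:30  {2,3,4,5,6}:10
  start at 0(h): 60
  start at 2(l): 90
  start at 5(m): 60
sum over floor = 210

210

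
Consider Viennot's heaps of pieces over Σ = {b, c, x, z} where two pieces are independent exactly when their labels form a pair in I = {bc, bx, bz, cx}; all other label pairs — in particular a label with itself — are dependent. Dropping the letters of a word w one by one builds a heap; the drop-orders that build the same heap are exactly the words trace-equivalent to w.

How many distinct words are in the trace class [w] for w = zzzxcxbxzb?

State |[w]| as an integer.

180

#0=z has no predecessor
#1=z depends on [0:z]
#2=z depends on [1:z]
#3=x depends on [2:z]
#4=c depends on [2:z]
#5=x depends on [3:x]
#6=b has no predecessor
#7=x depends on [5:x]
#8=z depends on [4:c, 7:x]
#9=b depends on [6:b]
sources: [0:z, 6:b]
N(rest) = Σ N(rest − s) over sources s of rest; N(one piece) = 1:
  size 1 → [8]=1  [9]=1
  size 2 → [4,8]=1  [6,9]=1  [7,8]=1  [8,9]=2
  size 3 → [4,7,8]=2  [4,8,9]=3  [5,7,8]=1  [6,8,9]=3  [7,8,9]=3
  size 4 → [3,5,7,8]=1  [4,5,7,8]=3  [4,6,8,9]=6  [4,7,8,9]=8  [5,7,8,9]=4  [6,7,8,9]=6
  size 5 → [3,4,5,7,8]=4  [3,5,7,8,9]=5  [4,5,7,8,9]=15  [4,6,7,8,9]=20  [5,6,7,8,9]=10
  size 6 → [2,3,4,5,7,8]=4  [3,4,5,7,8,9]=24  [3,5,6,7,8,9]=15  [4,5,6,7,8,9]=45
  size 7 → [1,2,3,4,5,7,8]=4  [2,3,4,5,7,8,9]=28  [3,4,5,6,7,8,9]=84
  size 8 → [0,1,2,3,4,5,7,8]=4  [1,2,3,4,5,7,8,9]=32  [2,3,4,5,6,7,8,9]=112
  first=0(z) contributes 144
  first=6(b) contributes 36
|[w]| = 180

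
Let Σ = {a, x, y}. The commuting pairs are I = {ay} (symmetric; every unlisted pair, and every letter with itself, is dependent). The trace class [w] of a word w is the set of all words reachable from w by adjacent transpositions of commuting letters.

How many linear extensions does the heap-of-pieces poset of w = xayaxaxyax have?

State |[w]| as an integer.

piece 0:x — minimal
piece 1:a rests on {0:x}
piece 2:y rests on {0:x}
piece 3:a rests on {1:a}
piece 4:x rests on {2:y, 3:a}
piece 5:a rests on {4:x}
piece 6:x rests on {5:a}
piece 7:y rests on {6:x}
piece 8:a rests on {6:x}
piece 9:x rests on {7:y, 8:a}
minimal pieces: {0:x}
ways to finish when only these pieces remain (= sum over removing one remaining piece with nothing left below it):
  1 left: {9}→1
  2 left: {7,9}→1  {8,9}→1
  3 left: {7,8,9}→2
  4 left: {6,7,8,9}→2
  5 left: {5,6,7,8,9}→2
  6 left: {4,5,6,7,8,9}→2
  7 left: {2,4,5,6,7,8,9}→2  {3,4,5,6,7,8,9}→2
  8 left: {1,3,4,5,6,7,8,9}→2  {2,3,4,5,6,7,8,9}→4
  placing 0:x first → 6 extensions

6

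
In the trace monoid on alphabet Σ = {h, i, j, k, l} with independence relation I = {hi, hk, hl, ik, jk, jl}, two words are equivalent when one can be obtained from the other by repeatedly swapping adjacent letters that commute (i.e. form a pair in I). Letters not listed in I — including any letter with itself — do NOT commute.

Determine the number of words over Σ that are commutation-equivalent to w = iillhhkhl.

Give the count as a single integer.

piece 0:i — minimal
piece 1:i rests on {0:i}
piece 2:l rests on {1:i}
piece 3:l rests on {2:l}
piece 4:h — minimal
piece 5:h rests on {4:h}
piece 6:k rests on {3:l}
piece 7:h rests on {5:h}
piece 8:l rests on {6:k}
minimal pieces: {0:i, 4:h}
ways to finish when only these pieces remain (= sum over removing one remaining piece with nothing left below it):
  1 left: {7}→1  {8}→1
  2 left: {5,7}→1  {6,8}→1  {7,8}→2
  3 left: {3,6,8}→1  {4,5,7}→1  {5,7,8}→3  {6,7,8}→3
  4 left: {2,3,6,8}→1  {3,6,7,8}→4  {4,5,7,8}→4  {5,6,7,8}→6
  5 left: {1,2,3,6,8}→1  {2,3,6,7,8}→5  {3,5,6,7,8}→10  {4,5,6,7,8}→10
  6 left: {0,1,2,3,6,8}→1  {1,2,3,6,7,8}→6  {2,3,5,6,7,8}→15  {3,4,5,6,7,8}→20
  7 left: {0,1,2,3,6,7,8}→7  {1,2,3,5,6,7,8}→21  {2,3,4,5,6,7,8}→35
  placing 0:i first → 56 extensions
  placing 4:h first → 28 extensions
total linear extensions = 84

84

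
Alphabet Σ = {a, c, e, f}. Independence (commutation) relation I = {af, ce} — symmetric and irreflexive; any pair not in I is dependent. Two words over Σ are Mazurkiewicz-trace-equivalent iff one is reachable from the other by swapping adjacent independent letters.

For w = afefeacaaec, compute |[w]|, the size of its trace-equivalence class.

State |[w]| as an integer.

drop 0:a onto floor
drop 1:f onto floor
drop 2:e onto {0:a, 1:f}
drop 3:f onto {2:e}
drop 4:e onto {3:f}
drop 5:a onto {4:e}
drop 6:c onto {5:a}
drop 7:a onto {6:c}
drop 8:a onto {7:a}
drop 9:e onto {8:a}
drop 10:c onto {8:a}
ground layer = {0:a, 1:f}
drop-orders for the pieces not yet dropped (sum over which currently-grounded one goes next):
  1 to go: {9} 1  {10} 1
  2 to go: {9,10} 2
  3 to go: {8,9,10} 2
  4 to go: {7,8,9,10} 2
  5 to go: {6,7,8,9,10} 2
  6 to go: {5,6,7,8,9,10} 2
  7 to go: {4,5,6,7,8,9,10} 2
  8 to go: {3,4,5,6,7,8,9,10} 2
  9 to go: {2,3,4,5,6,7,8,9,10} 2
  if 0:a drops first: 2 orders
  if 1:f drops first: 2 orders
heap linearizations: 4

4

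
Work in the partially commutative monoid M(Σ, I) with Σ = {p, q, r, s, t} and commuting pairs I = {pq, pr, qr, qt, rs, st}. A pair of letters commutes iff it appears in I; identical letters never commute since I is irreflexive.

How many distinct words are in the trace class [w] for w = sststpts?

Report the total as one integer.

20

piece 0:s — minimal
piece 1:s rests on {0:s}
piece 2:t — minimal
piece 3:s rests on {1:s}
piece 4:t rests on {2:t}
piece 5:p rests on {3:s, 4:t}
piece 6:t rests on {5:p}
piece 7:s rests on {5:p}
minimal pieces: {0:s, 2:t}
ways to finish when only these pieces remain (= sum over removing one remaining piece with nothing left below it):
  1 left: {6}→1  {7}→1
  2 left: {6,7}→2
  3 left: {5,6,7}→2
  4 left: {3,5,6,7}→2  {4,5,6,7}→2
  5 left: {1,3,5,6,7}→2  {2,4,5,6,7}→2  {3,4,5,6,7}→4
  6 left: {0,1,3,5,6,7}→2  {1,3,4,5,6,7}→6  {2,3,4,5,6,7}→6
  placing 0:s first → 12 extensions
  placing 2:t first → 8 extensions
total linear extensions = 20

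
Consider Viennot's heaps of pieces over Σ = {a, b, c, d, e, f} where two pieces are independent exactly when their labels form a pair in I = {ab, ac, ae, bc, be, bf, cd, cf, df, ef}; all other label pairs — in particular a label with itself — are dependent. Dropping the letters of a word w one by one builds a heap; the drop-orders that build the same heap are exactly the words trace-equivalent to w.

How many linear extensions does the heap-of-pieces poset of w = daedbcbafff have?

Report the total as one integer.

#0=d has no predecessor
#1=a depends on [0:d]
#2=e depends on [0:d]
#3=d depends on [1:a, 2:e]
#4=b depends on [3:d]
#5=c depends on [2:e]
#6=b depends on [4:b]
#7=a depends on [3:d]
#8=f depends on [7:a]
#9=f depends on [8:f]
#10=f depends on [9:f]
sources: [0:d]
N(rest) = Σ N(rest − s) over sources s of rest; N(one piece) = 1:
  size 1 → [5]=1  [6]=1  [10]=1
  size 2 → [4,6]=1  [5,6]=2  [5,10]=2  [6,10]=2  [9,10]=1
  size 3 → [4,5,6]=3  [4,6,10]=3  [5,6,10]=6  [5,9,10]=3  [6,9,10]=3  [8,9,10]=1
  size 4 → [4,5,6,10]=12  [4,6,9,10]=6  [5,6,9,10]=12  [5,8,9,10]=4  [6,8,9,10]=4  [7,8,9,10]=1
  size 5 → [4,5,6,9,10]=30  [4,6,8,9,10]=10  [5,6,8,9,10]=20  [5,7,8,9,10]=5  [6,7,8,9,10]=5
  size 6 → [4,5,6,8,9,10]=60  [4,6,7,8,9,10]=15  [5,6,7,8,9,10]=30
  size 7 → [3,4,6,7,8,9,10]=15  [4,5,6,7,8,9,10]=105
  size 8 → [1,3,4,6,7,8,9,10]=15  [3,4,5,6,7,8,9,10]=120
  size 9 → [1,3,4,5,6,7,8,9,10]=135  [2,3,4,5,6,7,8,9,10]=120
  first=0(d) contributes 255

255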